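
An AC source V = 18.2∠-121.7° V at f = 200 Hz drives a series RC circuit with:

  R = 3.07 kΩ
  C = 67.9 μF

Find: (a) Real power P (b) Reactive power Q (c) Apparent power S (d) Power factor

Step 1 — Angular frequency: ω = 2π·f = 2π·200 = 1257 rad/s.
Step 2 — Component impedances:
  R: Z = R = 3070 Ω
  C: Z = 1/(jωC) = -j/(ω·C) = 0 - j11.72 Ω
Step 3 — Series combination: Z_total = R + C = 3070 - j11.72 Ω = 3070∠-0.2° Ω.
Step 4 — Source phasor: V = 18.2∠-121.7° V = -9.564 - j15.48 V.
Step 5 — Current: I = V / Z = -0.003096 - j0.005056 A = 0.005928∠-121.5° A.
Step 6 — Complex power: S = V·I* = 0.1079 - j0.0004119 VA.
Step 7 — Real power: P = Re(S) = 0.1079 W.
Step 8 — Reactive power: Q = Im(S) = -0.0004119 VAR.
Step 9 — Apparent power: |S| = 0.1079 VA.
Step 10 — Power factor: PF = P/|S| = 1 (leading).

(a) P = 0.1079 W  (b) Q = -0.0004119 VAR  (c) S = 0.1079 VA  (d) PF = 1 (leading)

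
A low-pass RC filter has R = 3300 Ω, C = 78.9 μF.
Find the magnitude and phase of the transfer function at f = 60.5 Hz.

Step 1 — Angular frequency: ω = 2π·60.5 = 380.1 rad/s.
Step 2 — Transfer function: H(jω) = 1/(1 + jωRC).
Step 3 — Denominator: 1 + jωRC = 1 + j·380.1·3300·7.89e-05 = 1 + j98.98.
Step 4 — H = 0.0001021 - j0.0101.
Step 5 — Magnitude: |H| = 0.0101 (-39.9 dB); phase: φ = -89.4°.

|H| = 0.0101 (-39.9 dB), φ = -89.4°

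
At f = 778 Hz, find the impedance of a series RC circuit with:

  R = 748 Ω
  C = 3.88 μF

Step 1 — Angular frequency: ω = 2π·f = 2π·778 = 4888 rad/s.
Step 2 — Component impedances:
  R: Z = R = 748 Ω
  C: Z = 1/(jωC) = -j/(ω·C) = 0 - j52.72 Ω
Step 3 — Series combination: Z_total = R + C = 748 - j52.72 Ω = 749.9∠-4.0° Ω.

Z = 748 - j52.72 Ω = 749.9∠-4.0° Ω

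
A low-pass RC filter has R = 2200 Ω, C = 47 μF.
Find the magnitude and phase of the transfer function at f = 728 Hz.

Step 1 — Angular frequency: ω = 2π·728 = 4574 rad/s.
Step 2 — Transfer function: H(jω) = 1/(1 + jωRC).
Step 3 — Denominator: 1 + jωRC = 1 + j·4574·2200·4.7e-05 = 1 + j473.
Step 4 — H = 4.47e-06 - j0.002114.
Step 5 — Magnitude: |H| = 0.002114 (-53.5 dB); phase: φ = -89.9°.

|H| = 0.002114 (-53.5 dB), φ = -89.9°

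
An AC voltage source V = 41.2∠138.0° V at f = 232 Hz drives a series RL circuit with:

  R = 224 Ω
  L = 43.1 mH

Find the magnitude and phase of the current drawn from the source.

Step 1 — Angular frequency: ω = 2π·f = 2π·232 = 1458 rad/s.
Step 2 — Component impedances:
  R: Z = R = 224 Ω
  L: Z = jωL = j·1458·0.0431 = 0 + j62.83 Ω
Step 3 — Series combination: Z_total = R + L = 224 + j62.83 Ω = 232.6∠15.7° Ω.
Step 4 — Source phasor: V = 41.2∠138.0° V = -30.62 + j27.57 V.
Step 5 — Ohm's law: I = V / Z_total = (-30.62 + j27.57) / (224 + j62.83) = -0.09472 + j0.1496 A.
Step 6 — Convert to polar: |I| = 0.1771 A, ∠I = 122.3°.

I = 0.1771∠122.3° A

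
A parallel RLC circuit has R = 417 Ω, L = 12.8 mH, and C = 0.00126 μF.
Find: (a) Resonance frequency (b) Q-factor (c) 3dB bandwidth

Step 1 — Resonance: ω₀ = 1/√(LC) = 1/√(0.0128·1.26e-09) = 2.49e+05 rad/s.
Step 2 — f₀ = ω₀/(2π) = 3.963e+04 Hz.
Step 3 — Parallel Q: Q = R/(ω₀L) = 417/(2.49e+05·0.0128) = 0.1308.
Step 4 — Bandwidth: Δω = ω₀/Q = 1.903e+06 rad/s; BW = Δω/(2π) = 3.029e+05 Hz.

(a) f₀ = 3.963e+04 Hz  (b) Q = 0.1308  (c) BW = 3.029e+05 Hz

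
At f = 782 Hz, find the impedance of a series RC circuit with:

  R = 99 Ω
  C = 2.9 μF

Step 1 — Angular frequency: ω = 2π·f = 2π·782 = 4913 rad/s.
Step 2 — Component impedances:
  R: Z = R = 99 Ω
  C: Z = 1/(jωC) = -j/(ω·C) = 0 - j70.18 Ω
Step 3 — Series combination: Z_total = R + C = 99 - j70.18 Ω = 121.4∠-35.3° Ω.

Z = 99 - j70.18 Ω = 121.4∠-35.3° Ω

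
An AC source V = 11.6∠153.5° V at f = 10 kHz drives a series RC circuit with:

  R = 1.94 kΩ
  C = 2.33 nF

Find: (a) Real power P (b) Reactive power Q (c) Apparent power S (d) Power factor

Step 1 — Angular frequency: ω = 2π·f = 2π·1e+04 = 6.283e+04 rad/s.
Step 2 — Component impedances:
  R: Z = R = 1940 Ω
  C: Z = 1/(jωC) = -j/(ω·C) = 0 - j6831 Ω
Step 3 — Series combination: Z_total = R + C = 1940 - j6831 Ω = 7101∠-74.1° Ω.
Step 4 — Source phasor: V = 11.6∠153.5° V = -10.38 + j5.176 V.
Step 5 — Current: I = V / Z = -0.001101 - j0.001207 A = 0.001634∠-132.4° A.
Step 6 — Complex power: S = V·I* = 0.005177 - j0.01823 VA.
Step 7 — Real power: P = Re(S) = 0.005177 W.
Step 8 — Reactive power: Q = Im(S) = -0.01823 VAR.
Step 9 — Apparent power: |S| = 0.01895 VA.
Step 10 — Power factor: PF = P/|S| = 0.2732 (leading).

(a) P = 0.005177 W  (b) Q = -0.01823 VAR  (c) S = 0.01895 VA  (d) PF = 0.2732 (leading)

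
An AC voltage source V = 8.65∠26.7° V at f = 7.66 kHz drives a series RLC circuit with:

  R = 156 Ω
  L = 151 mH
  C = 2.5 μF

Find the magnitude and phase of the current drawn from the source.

Step 1 — Angular frequency: ω = 2π·f = 2π·7660 = 4.813e+04 rad/s.
Step 2 — Component impedances:
  R: Z = R = 156 Ω
  L: Z = jωL = j·4.813e+04·0.151 = 0 + j7268 Ω
  C: Z = 1/(jωC) = -j/(ω·C) = 0 - j8.311 Ω
Step 3 — Series combination: Z_total = R + L + C = 156 + j7259 Ω = 7261∠88.8° Ω.
Step 4 — Source phasor: V = 8.65∠26.7° V = 7.728 + j3.887 V.
Step 5 — Ohm's law: I = V / Z_total = (7.728 + j3.887) / (156 + j7259) = 0.000558 - j0.001053 A.
Step 6 — Convert to polar: |I| = 0.001191 A, ∠I = -62.1°.

I = 0.001191∠-62.1° A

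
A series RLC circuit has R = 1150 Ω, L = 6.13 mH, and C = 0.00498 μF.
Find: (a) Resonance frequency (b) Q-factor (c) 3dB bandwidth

Step 1 — Resonance: ω₀ = 1/√(LC) = 1/√(0.00613·4.98e-09) = 1.81e+05 rad/s.
Step 2 — f₀ = ω₀/(2π) = 2.881e+04 Hz.
Step 3 — Series Q: Q = ω₀L/R = 1.81e+05·0.00613/1150 = 0.9648.
Step 4 — Bandwidth: Δω = ω₀/Q = 1.876e+05 rad/s; BW = Δω/(2π) = 2.986e+04 Hz.

(a) f₀ = 2.881e+04 Hz  (b) Q = 0.9648  (c) BW = 2.986e+04 Hz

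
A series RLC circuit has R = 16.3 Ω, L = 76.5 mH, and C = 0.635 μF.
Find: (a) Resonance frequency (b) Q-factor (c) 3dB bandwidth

Step 1 — Resonance: ω₀ = 1/√(LC) = 1/√(0.0765·6.35e-07) = 4537 rad/s.
Step 2 — f₀ = ω₀/(2π) = 722.1 Hz.
Step 3 — Series Q: Q = ω₀L/R = 4537·0.0765/16.3 = 21.29.
Step 4 — Bandwidth: Δω = ω₀/Q = 213.1 rad/s; BW = Δω/(2π) = 33.91 Hz.

(a) f₀ = 722.1 Hz  (b) Q = 21.29  (c) BW = 33.91 Hz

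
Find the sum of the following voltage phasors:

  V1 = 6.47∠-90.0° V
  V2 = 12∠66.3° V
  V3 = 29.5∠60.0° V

Step 1 — Convert each phasor to rectangular form:
  V1 = 6.47·(cos(-90.0°) + j·sin(-90.0°)) = 0 - j6.47 V
  V2 = 12·(cos(66.3°) + j·sin(66.3°)) = 4.823 + j10.99 V
  V3 = 29.5·(cos(60.0°) + j·sin(60.0°)) = 14.75 + j25.55 V
Step 2 — Sum components: V_total = 19.57 + j30.07 V.
Step 3 — Convert to polar: |V_total| = 35.88 V, ∠V_total = 56.9°.

V_total = 35.88∠56.9° V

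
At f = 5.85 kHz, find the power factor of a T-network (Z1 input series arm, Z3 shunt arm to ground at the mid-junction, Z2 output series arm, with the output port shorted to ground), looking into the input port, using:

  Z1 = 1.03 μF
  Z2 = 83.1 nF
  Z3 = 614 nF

Step 1 — Angular frequency: ω = 2π·f = 2π·5850 = 3.676e+04 rad/s.
Step 2 — Component impedances:
  Z1: Z = 1/(jωC) = -j/(ω·C) = 0 - j26.41 Ω
  Z2: Z = 1/(jωC) = -j/(ω·C) = 0 - j327.4 Ω
  Z3: Z = 1/(jωC) = -j/(ω·C) = 0 - j44.31 Ω
Step 3 — With the output port shorted to ground, the output series arm Z2 runs from the junction to ground; the shunt arm Z3 also runs from the junction to ground. They appear in parallel: Z3 || Z2 = 0 - j39.03 Ω.
Step 4 — Series with input arm Z1: Z_in = Z1 + (Z3 || Z2) = 0 - j65.44 Ω = 65.44∠-90.0° Ω.
Step 5 — Power factor: PF = cos(φ) = Re(Z)/|Z| = 0/65.44 = 0.
Step 6 — Type: Im(Z) = -65.44 ⇒ leading (phase φ = -90.0°).

PF = 0 (leading, φ = -90.0°)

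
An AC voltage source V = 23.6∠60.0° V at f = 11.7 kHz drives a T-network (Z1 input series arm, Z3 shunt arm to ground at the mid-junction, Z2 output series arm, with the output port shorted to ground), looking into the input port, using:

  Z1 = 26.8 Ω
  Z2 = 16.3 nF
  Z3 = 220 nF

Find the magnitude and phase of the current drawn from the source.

Step 1 — Angular frequency: ω = 2π·f = 2π·1.17e+04 = 7.351e+04 rad/s.
Step 2 — Component impedances:
  Z1: Z = R = 26.8 Ω
  Z2: Z = 1/(jωC) = -j/(ω·C) = 0 - j834.5 Ω
  Z3: Z = 1/(jωC) = -j/(ω·C) = 0 - j61.83 Ω
Step 3 — With the output port shorted to ground, the output series arm Z2 runs from the junction to ground; the shunt arm Z3 also runs from the junction to ground. They appear in parallel: Z3 || Z2 = 0 - j57.57 Ω.
Step 4 — Series with input arm Z1: Z_in = Z1 + (Z3 || Z2) = 26.8 - j57.57 Ω = 63.5∠-65.0° Ω.
Step 5 — Source phasor: V = 23.6∠60.0° V = 11.8 + j20.44 V.
Step 6 — Ohm's law: I = V / Z_total = (11.8 + j20.44) / (26.8 - j57.57) = -0.2134 + j0.3043 A.
Step 7 — Convert to polar: |I| = 0.3717 A, ∠I = 125.0°.

I = 0.3717∠125.0° A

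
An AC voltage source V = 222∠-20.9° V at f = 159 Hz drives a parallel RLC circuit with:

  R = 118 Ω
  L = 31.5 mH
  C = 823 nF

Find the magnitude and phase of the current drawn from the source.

Step 1 — Angular frequency: ω = 2π·f = 2π·159 = 999 rad/s.
Step 2 — Component impedances:
  R: Z = R = 118 Ω
  L: Z = jωL = j·999·0.0315 = 0 + j31.47 Ω
  C: Z = 1/(jωC) = -j/(ω·C) = 0 - j1216 Ω
Step 3 — Parallel combination: 1/Z_total = 1/R + 1/L + 1/C; Z_total = 8.228 + j30.05 Ω = 31.16∠74.7° Ω.
Step 4 — Source phasor: V = 222∠-20.9° V = 207.4 - j79.2 V.
Step 5 — Ohm's law: I = V / Z_total = (207.4 - j79.2) / (8.228 + j30.05) = -0.6939 - j7.091 A.
Step 6 — Convert to polar: |I| = 7.125 A, ∠I = -95.6°.

I = 7.125∠-95.6° A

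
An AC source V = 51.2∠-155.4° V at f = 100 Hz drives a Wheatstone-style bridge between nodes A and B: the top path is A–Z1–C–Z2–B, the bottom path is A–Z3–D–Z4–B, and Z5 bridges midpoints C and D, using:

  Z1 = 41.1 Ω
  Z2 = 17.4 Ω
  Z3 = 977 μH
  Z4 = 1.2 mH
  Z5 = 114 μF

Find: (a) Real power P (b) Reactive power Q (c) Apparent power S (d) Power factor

Step 1 — Angular frequency: ω = 2π·f = 2π·100 = 628.3 rad/s.
Step 2 — Component impedances:
  Z1: Z = R = 41.1 Ω
  Z2: Z = R = 17.4 Ω
  Z3: Z = jωL = j·628.3·0.000977 = 0 + j0.6139 Ω
  Z4: Z = jωL = j·628.3·0.0012 = 0 + j0.754 Ω
  Z5: Z = 1/(jωC) = -j/(ω·C) = 0 - j13.96 Ω
Step 3 — Bridge requires nodal analysis (the Z5 bridge couples midpoints C and D, so the two paths cannot be reduced to a simple series/parallel combination). Setting node B to ground and injecting 1 A at node A, the 3-node admittance system at A, C, D solves to V_A = Z_AB = 0.03662 + j1.372 Ω = 1.372∠88.5° Ω.
Step 4 — Source phasor: V = 51.2∠-155.4° V = -46.55 - j21.31 V.
Step 5 — Current: I = V / Z = -16.43 + j33.5 A = 37.31∠116.1° A.
Step 6 — Complex power: S = V·I* = 50.97 + j1910 VA.
Step 7 — Real power: P = Re(S) = 50.97 W.
Step 8 — Reactive power: Q = Im(S) = 1910 VAR.
Step 9 — Apparent power: |S| = 1910 VA.
Step 10 — Power factor: PF = P/|S| = 0.02668 (lagging).

(a) P = 50.97 W  (b) Q = 1910 VAR  (c) S = 1910 VA  (d) PF = 0.02668 (lagging)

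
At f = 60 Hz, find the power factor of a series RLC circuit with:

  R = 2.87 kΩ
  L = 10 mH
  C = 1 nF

Step 1 — Angular frequency: ω = 2π·f = 2π·60 = 377 rad/s.
Step 2 — Component impedances:
  R: Z = R = 2870 Ω
  L: Z = jωL = j·377·0.01 = 0 + j3.77 Ω
  C: Z = 1/(jωC) = -j/(ω·C) = 0 - j2.653e+06 Ω
Step 3 — Series combination: Z_total = R + L + C = 2870 - j2.653e+06 Ω = 2.653e+06∠-89.9° Ω.
Step 4 — Power factor: PF = cos(φ) = Re(Z)/|Z| = 2870/2.653e+06 = 0.001082.
Step 5 — Type: Im(Z) = -2.653e+06 ⇒ leading (phase φ = -89.9°).

PF = 0.001082 (leading, φ = -89.9°)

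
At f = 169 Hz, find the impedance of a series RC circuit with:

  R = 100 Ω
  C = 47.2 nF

Step 1 — Angular frequency: ω = 2π·f = 2π·169 = 1062 rad/s.
Step 2 — Component impedances:
  R: Z = R = 100 Ω
  C: Z = 1/(jωC) = -j/(ω·C) = 0 - j1.995e+04 Ω
Step 3 — Series combination: Z_total = R + C = 100 - j1.995e+04 Ω = 1.995e+04∠-89.7° Ω.

Z = 100 - j1.995e+04 Ω = 1.995e+04∠-89.7° Ω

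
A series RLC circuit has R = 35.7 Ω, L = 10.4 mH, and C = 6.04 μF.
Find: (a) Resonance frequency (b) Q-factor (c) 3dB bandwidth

Step 1 — Resonance condition Im(Z)=0 gives ω₀ = 1/√(LC).
Step 2 — ω₀ = 1/√(0.0104·6.04e-06) = 3990 rad/s.
Step 3 — f₀ = ω₀/(2π) = 635 Hz.
Step 4 — Series Q: Q = ω₀L/R = 3990·0.0104/35.7 = 1.162.
Step 5 — 3dB bandwidth: Δω = ω₀/Q = 3433 rad/s; BW = Δω/(2π) = 546.3 Hz.

(a) f₀ = 635 Hz  (b) Q = 1.162  (c) BW = 546.3 Hz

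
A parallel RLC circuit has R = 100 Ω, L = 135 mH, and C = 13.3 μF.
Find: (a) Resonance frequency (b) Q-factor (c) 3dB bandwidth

Step 1 — Resonance: ω₀ = 1/√(LC) = 1/√(0.135·1.33e-05) = 746.3 rad/s.
Step 2 — f₀ = ω₀/(2π) = 118.8 Hz.
Step 3 — Parallel Q: Q = R/(ω₀L) = 100/(746.3·0.135) = 0.9926.
Step 4 — Bandwidth: Δω = ω₀/Q = 751.9 rad/s; BW = Δω/(2π) = 119.7 Hz.

(a) f₀ = 118.8 Hz  (b) Q = 0.9926  (c) BW = 119.7 Hz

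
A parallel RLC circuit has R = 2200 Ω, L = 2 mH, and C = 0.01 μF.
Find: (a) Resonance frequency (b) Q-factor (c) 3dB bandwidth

Step 1 — Resonance: ω₀ = 1/√(LC) = 1/√(0.002·1e-08) = 2.236e+05 rad/s.
Step 2 — f₀ = ω₀/(2π) = 3.559e+04 Hz.
Step 3 — Parallel Q: Q = R/(ω₀L) = 2200/(2.236e+05·0.002) = 4.919.
Step 4 — Bandwidth: Δω = ω₀/Q = 4.545e+04 rad/s; BW = Δω/(2π) = 7234 Hz.

(a) f₀ = 3.559e+04 Hz  (b) Q = 4.919  (c) BW = 7234 Hz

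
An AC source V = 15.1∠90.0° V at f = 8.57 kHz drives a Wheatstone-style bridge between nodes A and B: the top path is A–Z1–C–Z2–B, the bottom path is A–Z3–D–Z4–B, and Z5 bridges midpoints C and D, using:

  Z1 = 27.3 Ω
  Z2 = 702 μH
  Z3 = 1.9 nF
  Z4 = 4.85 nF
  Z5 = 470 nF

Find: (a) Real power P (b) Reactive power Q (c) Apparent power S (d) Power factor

Step 1 — Angular frequency: ω = 2π·f = 2π·8570 = 5.385e+04 rad/s.
Step 2 — Component impedances:
  Z1: Z = R = 27.3 Ω
  Z2: Z = jωL = j·5.385e+04·0.000702 = 0 + j37.8 Ω
  Z3: Z = 1/(jωC) = -j/(ω·C) = 0 - j9774 Ω
  Z4: Z = 1/(jωC) = -j/(ω·C) = 0 - j3829 Ω
  Z5: Z = 1/(jωC) = -j/(ω·C) = 0 - j39.51 Ω
Step 3 — Bridge requires nodal analysis (the Z5 bridge couples midpoints C and D, so the two paths cannot be reduced to a simple series/parallel combination). Setting node B to ground and injecting 1 A at node A, the 3-node admittance system at A, C, D solves to V_A = Z_AB = 27.3 + j38.1 Ω = 46.87∠54.4° Ω.
Step 4 — Source phasor: V = 15.1∠90.0° V = 0 + j15.1 V.
Step 5 — Current: I = V / Z = 0.2619 + j0.1877 A = 0.3222∠35.6° A.
Step 6 — Complex power: S = V·I* = 2.834 + j3.954 VA.
Step 7 — Real power: P = Re(S) = 2.834 W.
Step 8 — Reactive power: Q = Im(S) = 3.954 VAR.
Step 9 — Apparent power: |S| = 4.865 VA.
Step 10 — Power factor: PF = P/|S| = 0.5825 (lagging).

(a) P = 2.834 W  (b) Q = 3.954 VAR  (c) S = 4.865 VA  (d) PF = 0.5825 (lagging)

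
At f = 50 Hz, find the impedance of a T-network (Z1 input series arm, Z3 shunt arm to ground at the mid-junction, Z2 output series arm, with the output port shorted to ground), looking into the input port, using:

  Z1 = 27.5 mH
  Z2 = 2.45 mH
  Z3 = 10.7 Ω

Step 1 — Angular frequency: ω = 2π·f = 2π·50 = 314.2 rad/s.
Step 2 — Component impedances:
  Z1: Z = jωL = j·314.2·0.0275 = 0 + j8.639 Ω
  Z2: Z = jωL = j·314.2·0.00245 = 0 + j0.7697 Ω
  Z3: Z = R = 10.7 Ω
Step 3 — With the output port shorted to ground, the output series arm Z2 runs from the junction to ground; the shunt arm Z3 also runs from the junction to ground. They appear in parallel: Z3 || Z2 = 0.05508 + j0.7657 Ω.
Step 4 — Series with input arm Z1: Z_in = Z1 + (Z3 || Z2) = 0.05508 + j9.405 Ω = 9.405∠89.7° Ω.

Z = 0.05508 + j9.405 Ω = 9.405∠89.7° Ω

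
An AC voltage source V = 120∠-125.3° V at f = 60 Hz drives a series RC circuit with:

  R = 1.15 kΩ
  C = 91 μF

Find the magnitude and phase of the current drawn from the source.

Step 1 — Angular frequency: ω = 2π·f = 2π·60 = 377 rad/s.
Step 2 — Component impedances:
  R: Z = R = 1150 Ω
  C: Z = 1/(jωC) = -j/(ω·C) = 0 - j29.15 Ω
Step 3 — Series combination: Z_total = R + C = 1150 - j29.15 Ω = 1150∠-1.5° Ω.
Step 4 — Source phasor: V = 120∠-125.3° V = -69.34 - j97.94 V.
Step 5 — Ohm's law: I = V / Z_total = (-69.34 - j97.94) / (1150 - j29.15) = -0.0581 - j0.08663 A.
Step 6 — Convert to polar: |I| = 0.1043 A, ∠I = -123.8°.

I = 0.1043∠-123.8° A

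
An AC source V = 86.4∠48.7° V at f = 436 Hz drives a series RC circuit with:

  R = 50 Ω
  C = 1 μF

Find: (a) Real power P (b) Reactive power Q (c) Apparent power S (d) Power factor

Step 1 — Angular frequency: ω = 2π·f = 2π·436 = 2739 rad/s.
Step 2 — Component impedances:
  R: Z = R = 50 Ω
  C: Z = 1/(jωC) = -j/(ω·C) = 0 - j365 Ω
Step 3 — Series combination: Z_total = R + C = 50 - j365 Ω = 368.4∠-82.2° Ω.
Step 4 — Source phasor: V = 86.4∠48.7° V = 57.02 + j64.91 V.
Step 5 — Current: I = V / Z = -0.1535 + j0.1772 A = 0.2345∠130.9° A.
Step 6 — Complex power: S = V·I* = 2.75 - j20.07 VA.
Step 7 — Real power: P = Re(S) = 2.75 W.
Step 8 — Reactive power: Q = Im(S) = -20.07 VAR.
Step 9 — Apparent power: |S| = 20.26 VA.
Step 10 — Power factor: PF = P/|S| = 0.1357 (leading).

(a) P = 2.75 W  (b) Q = -20.07 VAR  (c) S = 20.26 VA  (d) PF = 0.1357 (leading)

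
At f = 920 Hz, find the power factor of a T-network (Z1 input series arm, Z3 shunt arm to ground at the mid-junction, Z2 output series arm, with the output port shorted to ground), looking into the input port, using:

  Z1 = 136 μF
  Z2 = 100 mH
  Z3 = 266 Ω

Step 1 — Angular frequency: ω = 2π·f = 2π·920 = 5781 rad/s.
Step 2 — Component impedances:
  Z1: Z = 1/(jωC) = -j/(ω·C) = 0 - j1.272 Ω
  Z2: Z = jωL = j·5781·0.1 = 0 + j578.1 Ω
  Z3: Z = R = 266 Ω
Step 3 — With the output port shorted to ground, the output series arm Z2 runs from the junction to ground; the shunt arm Z3 also runs from the junction to ground. They appear in parallel: Z3 || Z2 = 219.5 + j101 Ω.
Step 4 — Series with input arm Z1: Z_in = Z1 + (Z3 || Z2) = 219.5 + j99.74 Ω = 241.1∠24.4° Ω.
Step 5 — Power factor: PF = cos(φ) = Re(Z)/|Z| = 219.5/241.1 = 0.9104.
Step 6 — Type: Im(Z) = 99.74 ⇒ lagging (phase φ = 24.4°).

PF = 0.9104 (lagging, φ = 24.4°)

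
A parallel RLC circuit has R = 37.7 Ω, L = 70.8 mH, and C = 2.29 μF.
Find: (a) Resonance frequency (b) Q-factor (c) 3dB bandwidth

Step 1 — Resonance: ω₀ = 1/√(LC) = 1/√(0.0708·2.29e-06) = 2484 rad/s.
Step 2 — f₀ = ω₀/(2π) = 395.3 Hz.
Step 3 — Parallel Q: Q = R/(ω₀L) = 37.7/(2484·0.0708) = 0.2144.
Step 4 — Bandwidth: Δω = ω₀/Q = 1.158e+04 rad/s; BW = Δω/(2π) = 1844 Hz.

(a) f₀ = 395.3 Hz  (b) Q = 0.2144  (c) BW = 1844 Hz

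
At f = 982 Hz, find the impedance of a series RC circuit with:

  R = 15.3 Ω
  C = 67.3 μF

Step 1 — Angular frequency: ω = 2π·f = 2π·982 = 6170 rad/s.
Step 2 — Component impedances:
  R: Z = R = 15.3 Ω
  C: Z = 1/(jωC) = -j/(ω·C) = 0 - j2.408 Ω
Step 3 — Series combination: Z_total = R + C = 15.3 - j2.408 Ω = 15.49∠-8.9° Ω.

Z = 15.3 - j2.408 Ω = 15.49∠-8.9° Ω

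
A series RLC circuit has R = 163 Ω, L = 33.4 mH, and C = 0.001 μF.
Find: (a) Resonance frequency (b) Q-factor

Step 1 — Resonance condition Im(Z)=0 gives ω₀ = 1/√(LC).
Step 2 — ω₀ = 1/√(0.0334·1e-09) = 1.73e+05 rad/s.
Step 3 — f₀ = ω₀/(2π) = 2.754e+04 Hz.
Step 4 — Series Q: Q = ω₀L/R = 1.73e+05·0.0334/163 = 35.46.

(a) f₀ = 2.754e+04 Hz  (b) Q = 35.46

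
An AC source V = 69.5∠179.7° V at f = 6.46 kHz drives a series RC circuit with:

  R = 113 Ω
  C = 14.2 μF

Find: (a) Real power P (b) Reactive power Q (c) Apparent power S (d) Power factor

Step 1 — Angular frequency: ω = 2π·f = 2π·6460 = 4.059e+04 rad/s.
Step 2 — Component impedances:
  R: Z = R = 113 Ω
  C: Z = 1/(jωC) = -j/(ω·C) = 0 - j1.735 Ω
Step 3 — Series combination: Z_total = R + C = 113 - j1.735 Ω = 113∠-0.9° Ω.
Step 4 — Source phasor: V = 69.5∠179.7° V = -69.5 + j0.3639 V.
Step 5 — Current: I = V / Z = -0.6149 - j0.006221 A = 0.615∠-179.4° A.
Step 6 — Complex power: S = V·I* = 42.74 - j0.6562 VA.
Step 7 — Real power: P = Re(S) = 42.74 W.
Step 8 — Reactive power: Q = Im(S) = -0.6562 VAR.
Step 9 — Apparent power: |S| = 42.74 VA.
Step 10 — Power factor: PF = P/|S| = 0.9999 (leading).

(a) P = 42.74 W  (b) Q = -0.6562 VAR  (c) S = 42.74 VA  (d) PF = 0.9999 (leading)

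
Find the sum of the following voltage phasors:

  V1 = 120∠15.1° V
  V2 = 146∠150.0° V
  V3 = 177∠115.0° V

Step 1 — Convert each phasor to rectangular form:
  V1 = 120·(cos(15.1°) + j·sin(15.1°)) = 115.9 + j31.26 V
  V2 = 146·(cos(150.0°) + j·sin(150.0°)) = -126.4 + j73 V
  V3 = 177·(cos(115.0°) + j·sin(115.0°)) = -74.8 + j160.4 V
Step 2 — Sum components: V_total = -85.39 + j264.7 V.
Step 3 — Convert to polar: |V_total| = 278.1 V, ∠V_total = 107.9°.

V_total = 278.1∠107.9° V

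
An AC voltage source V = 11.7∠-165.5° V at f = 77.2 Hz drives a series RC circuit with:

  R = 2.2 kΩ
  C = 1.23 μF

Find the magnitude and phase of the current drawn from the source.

Step 1 — Angular frequency: ω = 2π·f = 2π·77.2 = 485.1 rad/s.
Step 2 — Component impedances:
  R: Z = R = 2200 Ω
  C: Z = 1/(jωC) = -j/(ω·C) = 0 - j1676 Ω
Step 3 — Series combination: Z_total = R + C = 2200 - j1676 Ω = 2766∠-37.3° Ω.
Step 4 — Source phasor: V = 11.7∠-165.5° V = -11.33 - j2.929 V.
Step 5 — Ohm's law: I = V / Z_total = (-11.33 - j2.929) / (2200 - j1676) = -0.002616 - j0.003325 A.
Step 6 — Convert to polar: |I| = 0.00423 A, ∠I = -128.2°.

I = 0.00423∠-128.2° A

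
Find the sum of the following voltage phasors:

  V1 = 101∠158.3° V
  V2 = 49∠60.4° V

Step 1 — Convert each phasor to rectangular form:
  V1 = 101·(cos(158.3°) + j·sin(158.3°)) = -93.84 + j37.34 V
  V2 = 49·(cos(60.4°) + j·sin(60.4°)) = 24.2 + j42.61 V
Step 2 — Sum components: V_total = -69.64 + j79.95 V.
Step 3 — Convert to polar: |V_total| = 106 V, ∠V_total = 131.1°.

V_total = 106∠131.1° V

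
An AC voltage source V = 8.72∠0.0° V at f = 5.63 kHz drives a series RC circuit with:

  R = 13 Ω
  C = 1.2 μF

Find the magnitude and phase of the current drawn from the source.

Step 1 — Angular frequency: ω = 2π·f = 2π·5630 = 3.537e+04 rad/s.
Step 2 — Component impedances:
  R: Z = R = 13 Ω
  C: Z = 1/(jωC) = -j/(ω·C) = 0 - j23.56 Ω
Step 3 — Series combination: Z_total = R + C = 13 - j23.56 Ω = 26.91∠-61.1° Ω.
Step 4 — Source phasor: V = 8.72∠0.0° V = 8.72 V.
Step 5 — Ohm's law: I = V / Z_total = (8.72) / (13 - j23.56) = 0.1566 + j0.2837 A.
Step 6 — Convert to polar: |I| = 0.3241 A, ∠I = 61.1°.

I = 0.3241∠61.1° A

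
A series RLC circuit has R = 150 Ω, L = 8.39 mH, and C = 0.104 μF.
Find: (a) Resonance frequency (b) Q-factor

Step 1 — Resonance condition Im(Z)=0 gives ω₀ = 1/√(LC).
Step 2 — ω₀ = 1/√(0.00839·1.04e-07) = 3.385e+04 rad/s.
Step 3 — f₀ = ω₀/(2π) = 5388 Hz.
Step 4 — Series Q: Q = ω₀L/R = 3.385e+04·0.00839/150 = 1.894.

(a) f₀ = 5388 Hz  (b) Q = 1.894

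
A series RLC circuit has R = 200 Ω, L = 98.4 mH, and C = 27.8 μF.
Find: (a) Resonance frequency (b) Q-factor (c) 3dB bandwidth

Step 1 — Resonance: ω₀ = 1/√(LC) = 1/√(0.0984·2.78e-05) = 604.6 rad/s.
Step 2 — f₀ = ω₀/(2π) = 96.23 Hz.
Step 3 — Series Q: Q = ω₀L/R = 604.6·0.0984/200 = 0.2975.
Step 4 — Bandwidth: Δω = ω₀/Q = 2033 rad/s; BW = Δω/(2π) = 323.5 Hz.

(a) f₀ = 96.23 Hz  (b) Q = 0.2975  (c) BW = 323.5 Hz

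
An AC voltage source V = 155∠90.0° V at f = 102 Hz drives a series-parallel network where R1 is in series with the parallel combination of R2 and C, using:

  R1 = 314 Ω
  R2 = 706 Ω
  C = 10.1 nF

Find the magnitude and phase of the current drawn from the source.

Step 1 — Angular frequency: ω = 2π·f = 2π·102 = 640.9 rad/s.
Step 2 — Component impedances:
  R1: Z = R = 314 Ω
  R2: Z = R = 706 Ω
  C: Z = 1/(jωC) = -j/(ω·C) = 0 - j1.545e+05 Ω
Step 3 — Parallel branch: R2 || C = 1/(1/R2 + 1/C) = 706 - j3.226 Ω.
Step 4 — Series with R1: Z_total = R1 + (R2 || C) = 1020 - j3.226 Ω = 1020∠-0.2° Ω.
Step 5 — Source phasor: V = 155∠90.0° V = 0 + j155 V.
Step 6 — Ohm's law: I = V / Z_total = (0 + j155) / (1020 - j3.226) = -0.0004807 + j0.152 A.
Step 7 — Convert to polar: |I| = 0.152 A, ∠I = 90.2°.

I = 0.152∠90.2° A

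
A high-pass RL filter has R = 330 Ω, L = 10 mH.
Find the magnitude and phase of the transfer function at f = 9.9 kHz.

Step 1 — Angular frequency: ω = 2π·9900 = 6.22e+04 rad/s.
Step 2 — Transfer function: H(jω) = jωL/(R + jωL).
Step 3 — Numerator jωL = j·622; denominator R + jωL = 330 + j622.
Step 4 — H = 0.7804 + j0.414.
Step 5 — Magnitude: |H| = 0.8834 (-1.1 dB); phase: φ = 27.9°.

|H| = 0.8834 (-1.1 dB), φ = 27.9°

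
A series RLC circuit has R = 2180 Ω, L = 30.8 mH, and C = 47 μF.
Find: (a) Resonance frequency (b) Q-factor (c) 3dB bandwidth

Step 1 — Resonance condition Im(Z)=0 gives ω₀ = 1/√(LC).
Step 2 — ω₀ = 1/√(0.0308·4.7e-05) = 831.1 rad/s.
Step 3 — f₀ = ω₀/(2π) = 132.3 Hz.
Step 4 — Series Q: Q = ω₀L/R = 831.1·0.0308/2180 = 0.01174.
Step 5 — 3dB bandwidth: Δω = ω₀/Q = 7.078e+04 rad/s; BW = Δω/(2π) = 1.126e+04 Hz.

(a) f₀ = 132.3 Hz  (b) Q = 0.01174  (c) BW = 1.126e+04 Hz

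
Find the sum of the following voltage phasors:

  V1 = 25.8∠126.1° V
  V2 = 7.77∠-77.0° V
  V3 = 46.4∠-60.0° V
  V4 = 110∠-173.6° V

Step 1 — Convert each phasor to rectangular form:
  V1 = 25.8·(cos(126.1°) + j·sin(126.1°)) = -15.2 + j20.85 V
  V2 = 7.77·(cos(-77.0°) + j·sin(-77.0°)) = 1.748 - j7.571 V
  V3 = 46.4·(cos(-60.0°) + j·sin(-60.0°)) = 23.2 - j40.18 V
  V4 = 110·(cos(-173.6°) + j·sin(-173.6°)) = -109.3 - j12.26 V
Step 2 — Sum components: V_total = -99.57 - j39.17 V.
Step 3 — Convert to polar: |V_total| = 107 V, ∠V_total = -158.5°.

V_total = 107∠-158.5° V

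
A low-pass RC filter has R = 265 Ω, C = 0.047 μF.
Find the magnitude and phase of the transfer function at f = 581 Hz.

Step 1 — Angular frequency: ω = 2π·581 = 3651 rad/s.
Step 2 — Transfer function: H(jω) = 1/(1 + jωRC).
Step 3 — Denominator: 1 + jωRC = 1 + j·3651·265·4.7e-08 = 1 + j0.04547.
Step 4 — H = 0.9979 - j0.04537.
Step 5 — Magnitude: |H| = 0.999 (-0.0 dB); phase: φ = -2.6°.

|H| = 0.999 (-0.0 dB), φ = -2.6°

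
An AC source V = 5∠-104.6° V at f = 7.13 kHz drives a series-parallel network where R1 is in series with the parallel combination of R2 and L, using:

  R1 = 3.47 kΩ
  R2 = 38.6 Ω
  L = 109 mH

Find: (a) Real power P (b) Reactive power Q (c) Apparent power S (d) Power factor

Step 1 — Angular frequency: ω = 2π·f = 2π·7130 = 4.48e+04 rad/s.
Step 2 — Component impedances:
  R1: Z = R = 3470 Ω
  R2: Z = R = 38.6 Ω
  L: Z = jωL = j·4.48e+04·0.109 = 0 + j4883 Ω
Step 3 — Parallel branch: R2 || L = 1/(1/R2 + 1/L) = 38.6 + j0.3051 Ω.
Step 4 — Series with R1: Z_total = R1 + (R2 || L) = 3509 + j0.3051 Ω = 3509∠0.0° Ω.
Step 5 — Source phasor: V = 5∠-104.6° V = -1.26 - j4.839 V.
Step 6 — Current: I = V / Z = -0.0003593 - j0.001379 A = 0.001425∠-104.6° A.
Step 7 — Complex power: S = V·I* = 0.007125 + j6.196e-07 VA.
Step 8 — Real power: P = Re(S) = 0.007125 W.
Step 9 — Reactive power: Q = Im(S) = 6.196e-07 VAR.
Step 10 — Apparent power: |S| = 0.007125 VA.
Step 11 — Power factor: PF = P/|S| = 1 (lagging).

(a) P = 0.007125 W  (b) Q = 6.196e-07 VAR  (c) S = 0.007125 VA  (d) PF = 1 (lagging)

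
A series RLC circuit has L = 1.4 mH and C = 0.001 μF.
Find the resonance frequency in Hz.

Step 1 — Resonance condition Im(Z)=0 gives ω₀ = 1/√(LC).
Step 2 — ω₀ = 1/√(0.0014·1e-09) = 8.452e+05 rad/s.
Step 3 — f₀ = ω₀/(2π) = 1.345e+05 Hz.

f₀ = 1.345e+05 Hz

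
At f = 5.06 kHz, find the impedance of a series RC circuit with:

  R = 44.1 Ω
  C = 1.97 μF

Step 1 — Angular frequency: ω = 2π·f = 2π·5060 = 3.179e+04 rad/s.
Step 2 — Component impedances:
  R: Z = R = 44.1 Ω
  C: Z = 1/(jωC) = -j/(ω·C) = 0 - j15.97 Ω
Step 3 — Series combination: Z_total = R + C = 44.1 - j15.97 Ω = 46.9∠-19.9° Ω.

Z = 44.1 - j15.97 Ω = 46.9∠-19.9° Ω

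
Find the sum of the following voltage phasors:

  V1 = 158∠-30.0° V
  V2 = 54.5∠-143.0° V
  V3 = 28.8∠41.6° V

Step 1 — Convert each phasor to rectangular form:
  V1 = 158·(cos(-30.0°) + j·sin(-30.0°)) = 136.8 - j79 V
  V2 = 54.5·(cos(-143.0°) + j·sin(-143.0°)) = -43.53 - j32.8 V
  V3 = 28.8·(cos(41.6°) + j·sin(41.6°)) = 21.54 + j19.12 V
Step 2 — Sum components: V_total = 114.8 - j92.68 V.
Step 3 — Convert to polar: |V_total| = 147.6 V, ∠V_total = -38.9°.

V_total = 147.6∠-38.9° V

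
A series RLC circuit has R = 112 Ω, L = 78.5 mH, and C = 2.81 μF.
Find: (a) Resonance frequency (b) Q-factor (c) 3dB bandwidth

Step 1 — Resonance condition Im(Z)=0 gives ω₀ = 1/√(LC).
Step 2 — ω₀ = 1/√(0.0785·2.81e-06) = 2129 rad/s.
Step 3 — f₀ = ω₀/(2π) = 338.9 Hz.
Step 4 — Series Q: Q = ω₀L/R = 2129·0.0785/112 = 1.492.
Step 5 — 3dB bandwidth: Δω = ω₀/Q = 1427 rad/s; BW = Δω/(2π) = 227.1 Hz.

(a) f₀ = 338.9 Hz  (b) Q = 1.492  (c) BW = 227.1 Hz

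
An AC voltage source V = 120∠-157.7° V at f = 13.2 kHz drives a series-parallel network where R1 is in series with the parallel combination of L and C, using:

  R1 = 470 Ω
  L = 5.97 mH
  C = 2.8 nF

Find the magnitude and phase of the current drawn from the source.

Step 1 — Angular frequency: ω = 2π·f = 2π·1.32e+04 = 8.294e+04 rad/s.
Step 2 — Component impedances:
  R1: Z = R = 470 Ω
  L: Z = jωL = j·8.294e+04·0.00597 = 0 + j495.1 Ω
  C: Z = 1/(jωC) = -j/(ω·C) = 0 - j4306 Ω
Step 3 — Parallel branch: L || C = 1/(1/L + 1/C) = 0 + j559.5 Ω.
Step 4 — Series with R1: Z_total = R1 + (L || C) = 470 + j559.5 Ω = 730.7∠50.0° Ω.
Step 5 — Source phasor: V = 120∠-157.7° V = -111 - j45.53 V.
Step 6 — Ohm's law: I = V / Z_total = (-111 - j45.53) / (470 + j559.5) = -0.1455 + j0.07626 A.
Step 7 — Convert to polar: |I| = 0.1642 A, ∠I = 152.3°.

I = 0.1642∠152.3° A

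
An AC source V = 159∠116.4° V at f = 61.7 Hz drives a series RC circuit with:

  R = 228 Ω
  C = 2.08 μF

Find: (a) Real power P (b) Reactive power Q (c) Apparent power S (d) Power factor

Step 1 — Angular frequency: ω = 2π·f = 2π·61.7 = 387.7 rad/s.
Step 2 — Component impedances:
  R: Z = R = 228 Ω
  C: Z = 1/(jωC) = -j/(ω·C) = 0 - j1240 Ω
Step 3 — Series combination: Z_total = R + C = 228 - j1240 Ω = 1261∠-79.6° Ω.
Step 4 — Source phasor: V = 159∠116.4° V = -70.7 + j142.4 V.
Step 5 — Current: I = V / Z = -0.1212 - j0.03472 A = 0.1261∠-164.0° A.
Step 6 — Complex power: S = V·I* = 3.625 - j19.72 VA.
Step 7 — Real power: P = Re(S) = 3.625 W.
Step 8 — Reactive power: Q = Im(S) = -19.72 VAR.
Step 9 — Apparent power: |S| = 20.05 VA.
Step 10 — Power factor: PF = P/|S| = 0.1808 (leading).

(a) P = 3.625 W  (b) Q = -19.72 VAR  (c) S = 20.05 VA  (d) PF = 0.1808 (leading)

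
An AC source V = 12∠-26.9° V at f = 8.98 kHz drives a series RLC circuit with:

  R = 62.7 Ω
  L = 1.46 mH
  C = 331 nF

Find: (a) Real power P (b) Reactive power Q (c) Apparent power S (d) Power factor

Step 1 — Angular frequency: ω = 2π·f = 2π·8980 = 5.642e+04 rad/s.
Step 2 — Component impedances:
  R: Z = R = 62.7 Ω
  L: Z = jωL = j·5.642e+04·0.00146 = 0 + j82.38 Ω
  C: Z = 1/(jωC) = -j/(ω·C) = 0 - j53.54 Ω
Step 3 — Series combination: Z_total = R + L + C = 62.7 + j28.83 Ω = 69.01∠24.7° Ω.
Step 4 — Source phasor: V = 12∠-26.9° V = 10.7 - j5.429 V.
Step 5 — Current: I = V / Z = 0.108 - j0.1363 A = 0.1739∠-51.6° A.
Step 6 — Complex power: S = V·I* = 1.896 + j0.8718 VA.
Step 7 — Real power: P = Re(S) = 1.896 W.
Step 8 — Reactive power: Q = Im(S) = 0.8718 VAR.
Step 9 — Apparent power: |S| = 2.087 VA.
Step 10 — Power factor: PF = P/|S| = 0.9085 (lagging).

(a) P = 1.896 W  (b) Q = 0.8718 VAR  (c) S = 2.087 VA  (d) PF = 0.9085 (lagging)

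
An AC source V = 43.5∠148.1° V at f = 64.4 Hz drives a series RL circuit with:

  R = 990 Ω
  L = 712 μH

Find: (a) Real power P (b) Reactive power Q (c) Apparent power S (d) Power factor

Step 1 — Angular frequency: ω = 2π·f = 2π·64.4 = 404.6 rad/s.
Step 2 — Component impedances:
  R: Z = R = 990 Ω
  L: Z = jωL = j·404.6·0.000712 = 0 + j0.2881 Ω
Step 3 — Series combination: Z_total = R + L = 990 + j0.2881 Ω = 990∠0.0° Ω.
Step 4 — Source phasor: V = 43.5∠148.1° V = -36.93 + j22.99 V.
Step 5 — Current: I = V / Z = -0.0373 + j0.02323 A = 0.04394∠148.1° A.
Step 6 — Complex power: S = V·I* = 1.911 + j0.0005562 VA.
Step 7 — Real power: P = Re(S) = 1.911 W.
Step 8 — Reactive power: Q = Im(S) = 0.0005562 VAR.
Step 9 — Apparent power: |S| = 1.911 VA.
Step 10 — Power factor: PF = P/|S| = 1 (lagging).

(a) P = 1.911 W  (b) Q = 0.0005562 VAR  (c) S = 1.911 VA  (d) PF = 1 (lagging)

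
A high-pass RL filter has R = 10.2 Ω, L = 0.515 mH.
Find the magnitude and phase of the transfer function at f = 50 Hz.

Step 1 — Angular frequency: ω = 2π·50 = 314.2 rad/s.
Step 2 — Transfer function: H(jω) = jωL/(R + jωL).
Step 3 — Numerator jωL = j·0.1618; denominator R + jωL = 10.2 + j0.1618.
Step 4 — H = 0.0002515 + j0.01586.
Step 5 — Magnitude: |H| = 0.01586 (-36.0 dB); phase: φ = 89.1°.

|H| = 0.01586 (-36.0 dB), φ = 89.1°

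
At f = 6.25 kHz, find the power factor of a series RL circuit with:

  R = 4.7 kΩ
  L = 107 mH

Step 1 — Angular frequency: ω = 2π·f = 2π·6250 = 3.927e+04 rad/s.
Step 2 — Component impedances:
  R: Z = R = 4700 Ω
  L: Z = jωL = j·3.927e+04·0.107 = 0 + j4202 Ω
Step 3 — Series combination: Z_total = R + L = 4700 + j4202 Ω = 6304∠41.8° Ω.
Step 4 — Power factor: PF = cos(φ) = Re(Z)/|Z| = 4700/6304.4 = 0.7455.
Step 5 — Type: Im(Z) = 4202 ⇒ lagging (phase φ = 41.8°).

PF = 0.7455 (lagging, φ = 41.8°)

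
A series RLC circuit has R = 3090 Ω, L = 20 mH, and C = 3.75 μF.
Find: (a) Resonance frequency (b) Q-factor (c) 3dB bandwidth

Step 1 — Resonance: ω₀ = 1/√(LC) = 1/√(0.02·3.75e-06) = 3651 rad/s.
Step 2 — f₀ = ω₀/(2π) = 581.2 Hz.
Step 3 — Series Q: Q = ω₀L/R = 3651·0.02/3090 = 0.02363.
Step 4 — Bandwidth: Δω = ω₀/Q = 1.545e+05 rad/s; BW = Δω/(2π) = 2.459e+04 Hz.

(a) f₀ = 581.2 Hz  (b) Q = 0.02363  (c) BW = 2.459e+04 Hz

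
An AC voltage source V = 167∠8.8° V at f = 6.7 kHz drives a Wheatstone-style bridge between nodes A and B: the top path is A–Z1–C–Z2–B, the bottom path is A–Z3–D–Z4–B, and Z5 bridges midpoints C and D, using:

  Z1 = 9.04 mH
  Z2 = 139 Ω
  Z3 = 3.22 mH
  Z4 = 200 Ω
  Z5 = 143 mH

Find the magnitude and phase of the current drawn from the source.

Step 1 — Angular frequency: ω = 2π·f = 2π·6700 = 4.21e+04 rad/s.
Step 2 — Component impedances:
  Z1: Z = jωL = j·4.21e+04·0.00904 = 0 + j380.6 Ω
  Z2: Z = R = 139 Ω
  Z3: Z = jωL = j·4.21e+04·0.00322 = 0 + j135.6 Ω
  Z4: Z = R = 200 Ω
  Z5: Z = jωL = j·4.21e+04·0.143 = 0 + j6020 Ω
Step 3 — Bridge requires nodal analysis (the Z5 bridge couples midpoints C and D, so the two paths cannot be reduced to a simple series/parallel combination). Setting node B to ground and injecting 1 A at node A, the 3-node admittance system at A, C, D solves to V_A = Z_AB = 106.1 + j117.1 Ω = 158∠47.8° Ω.
Step 4 — Source phasor: V = 167∠8.8° V = 165 + j25.55 V.
Step 5 — Ohm's law: I = V / Z_total = (165 + j25.55) / (106.1 + j117.1) = 0.8209 - j0.6655 A.
Step 6 — Convert to polar: |I| = 1.057 A, ∠I = -39.0°.

I = 1.057∠-39.0° A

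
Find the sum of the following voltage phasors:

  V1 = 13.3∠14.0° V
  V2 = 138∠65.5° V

Step 1 — Convert each phasor to rectangular form:
  V1 = 13.3·(cos(14.0°) + j·sin(14.0°)) = 12.9 + j3.218 V
  V2 = 138·(cos(65.5°) + j·sin(65.5°)) = 57.23 + j125.6 V
Step 2 — Sum components: V_total = 70.13 + j128.8 V.
Step 3 — Convert to polar: |V_total| = 146.6 V, ∠V_total = 61.4°.

V_total = 146.6∠61.4° V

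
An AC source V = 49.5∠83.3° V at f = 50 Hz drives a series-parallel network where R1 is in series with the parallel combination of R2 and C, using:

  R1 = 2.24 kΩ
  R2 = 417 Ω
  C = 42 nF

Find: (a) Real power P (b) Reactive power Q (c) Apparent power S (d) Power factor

Step 1 — Angular frequency: ω = 2π·f = 2π·50 = 314.2 rad/s.
Step 2 — Component impedances:
  R1: Z = R = 2240 Ω
  R2: Z = R = 417 Ω
  C: Z = 1/(jωC) = -j/(ω·C) = 0 - j7.579e+04 Ω
Step 3 — Parallel branch: R2 || C = 1/(1/R2 + 1/C) = 417 - j2.294 Ω.
Step 4 — Series with R1: Z_total = R1 + (R2 || C) = 2657 - j2.294 Ω = 2657∠-0.0° Ω.
Step 5 — Source phasor: V = 49.5∠83.3° V = 5.775 + j49.16 V.
Step 6 — Current: I = V / Z = 0.002158 + j0.0185 A = 0.01863∠83.3° A.
Step 7 — Complex power: S = V·I* = 0.9222 - j0.0007963 VA.
Step 8 — Real power: P = Re(S) = 0.9222 W.
Step 9 — Reactive power: Q = Im(S) = -0.0007963 VAR.
Step 10 — Apparent power: |S| = 0.9222 VA.
Step 11 — Power factor: PF = P/|S| = 1 (leading).

(a) P = 0.9222 W  (b) Q = -0.0007963 VAR  (c) S = 0.9222 VA  (d) PF = 1 (leading)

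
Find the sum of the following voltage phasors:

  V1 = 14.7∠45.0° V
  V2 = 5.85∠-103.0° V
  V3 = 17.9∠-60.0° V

Step 1 — Convert each phasor to rectangular form:
  V1 = 14.7·(cos(45.0°) + j·sin(45.0°)) = 10.39 + j10.39 V
  V2 = 5.85·(cos(-103.0°) + j·sin(-103.0°)) = -1.316 - j5.7 V
  V3 = 17.9·(cos(-60.0°) + j·sin(-60.0°)) = 8.95 - j15.5 V
Step 2 — Sum components: V_total = 18.03 - j10.81 V.
Step 3 — Convert to polar: |V_total| = 21.02 V, ∠V_total = -30.9°.

V_total = 21.02∠-30.9° V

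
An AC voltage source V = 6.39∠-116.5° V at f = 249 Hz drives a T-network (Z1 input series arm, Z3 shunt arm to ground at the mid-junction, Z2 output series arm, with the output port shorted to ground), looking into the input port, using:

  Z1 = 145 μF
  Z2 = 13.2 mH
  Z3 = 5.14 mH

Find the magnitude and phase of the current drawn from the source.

Step 1 — Angular frequency: ω = 2π·f = 2π·249 = 1565 rad/s.
Step 2 — Component impedances:
  Z1: Z = 1/(jωC) = -j/(ω·C) = 0 - j4.408 Ω
  Z2: Z = jωL = j·1565·0.0132 = 0 + j20.65 Ω
  Z3: Z = jωL = j·1565·0.00514 = 0 + j8.042 Ω
Step 3 — With the output port shorted to ground, the output series arm Z2 runs from the junction to ground; the shunt arm Z3 also runs from the junction to ground. They appear in parallel: Z3 || Z2 = 0 + j5.788 Ω.
Step 4 — Series with input arm Z1: Z_in = Z1 + (Z3 || Z2) = 0 + j1.38 Ω = 1.38∠90.0° Ω.
Step 5 — Source phasor: V = 6.39∠-116.5° V = -2.851 - j5.719 V.
Step 6 — Ohm's law: I = V / Z_total = (-2.851 - j5.719) / (0 + j1.38) = -4.145 + j2.066 A.
Step 7 — Convert to polar: |I| = 4.631 A, ∠I = 153.5°.

I = 4.631∠153.5° A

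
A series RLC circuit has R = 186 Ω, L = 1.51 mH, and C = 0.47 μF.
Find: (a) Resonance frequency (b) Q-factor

Step 1 — Resonance condition Im(Z)=0 gives ω₀ = 1/√(LC).
Step 2 — ω₀ = 1/√(0.00151·4.7e-07) = 3.754e+04 rad/s.
Step 3 — f₀ = ω₀/(2π) = 5974 Hz.
Step 4 — Series Q: Q = ω₀L/R = 3.754e+04·0.00151/186 = 0.3047.

(a) f₀ = 5974 Hz  (b) Q = 0.3047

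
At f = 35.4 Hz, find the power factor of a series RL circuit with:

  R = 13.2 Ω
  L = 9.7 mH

Step 1 — Angular frequency: ω = 2π·f = 2π·35.4 = 222.4 rad/s.
Step 2 — Component impedances:
  R: Z = R = 13.2 Ω
  L: Z = jωL = j·222.4·0.0097 = 0 + j2.158 Ω
Step 3 — Series combination: Z_total = R + L = 13.2 + j2.158 Ω = 13.38∠9.3° Ω.
Step 4 — Power factor: PF = cos(φ) = Re(Z)/|Z| = 13.2/13.375 = 0.9869.
Step 5 — Type: Im(Z) = 2.158 ⇒ lagging (phase φ = 9.3°).

PF = 0.9869 (lagging, φ = 9.3°)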